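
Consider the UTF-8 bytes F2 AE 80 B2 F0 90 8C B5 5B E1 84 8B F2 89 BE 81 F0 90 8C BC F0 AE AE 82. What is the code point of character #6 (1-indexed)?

Offset 0: leading byte 0xF2 = 11110010 → 4-byte char #1 = F2 AE 80 B2.
Offset 4: leading byte 0xF0 = 11110000 → 4-byte char #2 = F0 90 8C B5.
Offset 8: leading byte 0x5B = 01011011 → 1-byte char #3 = 5B.
Offset 9: leading byte 0xE1 = 11100001 → 3-byte char #4 = E1 84 8B.
Offset 12: leading byte 0xF2 = 11110010 → 4-byte char #5 = F2 89 BE 81.
Offset 16: leading byte 0xF0 = 11110000 → 4-byte char #6 = F0 90 8C BC.
Leading byte 0xF0 = 11110000 matches 11110xxx → 4-byte sequence.
Byte 1: 0xF0 = 11110000, payload 000 (3 bits).
Byte 2: 0x90 = 10010000 (10xxxxxx ✓), payload 010000.
Byte 3: 0x8C = 10001100 (10xxxxxx ✓), payload 001100.
Byte 4: 0xBC = 10111100 (10xxxxxx ✓), payload 111100.
Concatenate: 000010000001100111100 = 0x1033C (21 bits → U+1033C).

U+1033C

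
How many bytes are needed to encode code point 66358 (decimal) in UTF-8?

U+10336 = 0x10336. UTF-8 uses 1 byte below 0x80, 2 below 0x800, 3 below 0x10000, 4 up to 0x10FFFF. 0x10336 is in U+10000–U+10FFFF → 4 bytes.

4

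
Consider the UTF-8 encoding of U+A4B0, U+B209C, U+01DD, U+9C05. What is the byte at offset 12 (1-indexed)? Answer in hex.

1-indexed offset 12 is 0-indexed offset 11.
U+A4B0 → 3-byte form EA 92 B0 at offsets 0–2.
U+B209C → 4-byte form F2 B2 82 9C at offsets 3–6.
U+01DD → 2-byte form C7 9D at offsets 7–8.
U+9C05 → 3-byte form E9 B0 85 at offsets 9–11.
Offset 11 falls in char 4's range; it's byte 3 of E9 B0 85 = 0x85.

0x85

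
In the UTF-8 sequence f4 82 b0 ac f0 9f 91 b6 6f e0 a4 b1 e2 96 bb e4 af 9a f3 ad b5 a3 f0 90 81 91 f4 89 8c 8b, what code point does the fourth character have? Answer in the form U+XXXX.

U+0931

Offset 0: leading byte 0xF4 = 11110100 → 4-byte char #1 = F4 82 B0 AC.
Offset 4: leading byte 0xF0 = 11110000 → 4-byte char #2 = F0 9F 91 B6.
Offset 8: leading byte 0x6F = 01101111 → 1-byte char #3 = 6F.
Offset 9: leading byte 0xE0 = 11100000 → 3-byte char #4 = E0 A4 B1.
Leading byte 0xE0 = 11100000 matches 1110xxxx → 3-byte sequence.
Byte 1: 0xE0 = 11100000, payload 0000 (4 bits).
Byte 2: 0xA4 = 10100100 (10xxxxxx ✓), payload 100100.
Byte 3: 0xB1 = 10110001 (10xxxxxx ✓), payload 110001.
Concatenate: 0000100100110001 = 0x931 (16 bits → U+0931).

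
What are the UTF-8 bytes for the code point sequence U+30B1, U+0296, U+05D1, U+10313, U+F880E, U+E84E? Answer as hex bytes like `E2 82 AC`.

E3 82 B1 CA 96 D7 91 F0 90 8C 93 F3 B8 A0 8E EE A1 8E

U+30B1: 3-byte form → E3 82 B1.
U+0296: 2-byte form → CA 96.
U+05D1: 2-byte form → D7 91.
U+10313: 4-byte form → F0 90 8C 93.
U+F880E: 4-byte form → F3 B8 A0 8E.
U+E84E: 3-byte form → EE A1 8E.
Concatenated (18 bytes): E3 82 B1 CA 96 D7 91 F0 90 8C 93 F3 B8 A0 8E EE A1 8E.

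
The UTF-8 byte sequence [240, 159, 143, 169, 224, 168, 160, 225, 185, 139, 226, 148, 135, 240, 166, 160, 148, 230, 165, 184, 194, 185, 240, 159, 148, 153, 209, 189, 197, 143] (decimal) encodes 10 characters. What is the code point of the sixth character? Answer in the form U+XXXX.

U+6978

Offset 0: leading byte 0xF0 = 11110000 → 4-byte char #1 = F0 9F 8F A9.
Offset 4: leading byte 0xE0 = 11100000 → 3-byte char #2 = E0 A8 A0.
Offset 7: leading byte 0xE1 = 11100001 → 3-byte char #3 = E1 B9 8B.
Offset 10: leading byte 0xE2 = 11100010 → 3-byte char #4 = E2 94 87.
Offset 13: leading byte 0xF0 = 11110000 → 4-byte char #5 = F0 A6 A0 94.
Offset 17: leading byte 0xE6 = 11100110 → 3-byte char #6 = E6 A5 B8.
Leading byte 0xE6 = 11100110 matches 1110xxxx → 3-byte sequence.
Byte 1: 0xE6 = 11100110, payload 0110 (4 bits).
Byte 2: 0xA5 = 10100101 (10xxxxxx ✓), payload 100101.
Byte 3: 0xB8 = 10111000 (10xxxxxx ✓), payload 111000.
Concatenate: 0110100101111000 = 0x6978 (16 bits → U+6978).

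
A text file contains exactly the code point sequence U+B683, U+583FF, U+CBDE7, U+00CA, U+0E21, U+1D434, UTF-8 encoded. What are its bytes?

U+B683: 3-byte form → EB 9A 83.
U+583FF: 4-byte form → F1 98 8F BF.
U+CBDE7: 4-byte form → F3 8B B7 A7.
U+00CA: 2-byte form → C3 8A.
U+0E21: 3-byte form → E0 B8 A1.
U+1D434: 4-byte form → F0 9D 90 B4.
Concatenated (20 bytes): EB 9A 83 F1 98 8F BF F3 8B B7 A7 C3 8A E0 B8 A1 F0 9D 90 B4.

EB 9A 83 F1 98 8F BF F3 8B B7 A7 C3 8A E0 B8 A1 F0 9D 90 B4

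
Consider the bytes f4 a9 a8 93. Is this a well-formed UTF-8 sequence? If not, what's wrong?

Leading byte 0xF4 = 11110100 → 4-byte form.
Payload = 0x129A13, which exceeds U+10FFFF, the maximum Unicode code point. (Leading bytes F5–FF, or F4 followed by ≥ 0x90, are invalid.)

invalid (encodes a value above U+10FFFF)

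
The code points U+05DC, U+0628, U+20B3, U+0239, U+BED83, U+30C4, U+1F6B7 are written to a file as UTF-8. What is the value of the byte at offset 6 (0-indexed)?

0xB3

U+05DC → 2-byte form D7 9C at offsets 0–1.
U+0628 → 2-byte form D8 A8 at offsets 2–3.
U+20B3 → 3-byte form E2 82 B3 at offsets 4–6.
Offset 6 falls in char 3's range; it's byte 3 of E2 82 B3 = 0xB3.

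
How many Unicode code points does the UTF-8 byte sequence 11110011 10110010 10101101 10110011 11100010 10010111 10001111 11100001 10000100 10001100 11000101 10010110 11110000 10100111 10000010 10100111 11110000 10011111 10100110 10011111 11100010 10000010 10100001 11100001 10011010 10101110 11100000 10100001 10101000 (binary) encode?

Byte at offset 0: 0xF3 = 11110011 → 4-byte char (#1). Advance 4.
Byte at offset 4: 0xE2 = 11100010 → 3-byte char (#2). Advance 3.
Byte at offset 7: 0xE1 = 11100001 → 3-byte char (#3). Advance 3.
Byte at offset 10: 0xC5 = 11000101 → 2-byte char (#4). Advance 2.
Byte at offset 12: 0xF0 = 11110000 → 4-byte char (#5). Advance 4.
Byte at offset 16: 0xF0 = 11110000 → 4-byte char (#6). Advance 4.
Byte at offset 20: 0xE2 = 11100010 → 3-byte char (#7). Advance 3.
Byte at offset 23: 0xE1 = 11100001 → 3-byte char (#8). Advance 3.
Byte at offset 26: 0xE0 = 11100000 → 3-byte char (#9). Advance 3.
Reached end at offset 29 after 9 code points.

9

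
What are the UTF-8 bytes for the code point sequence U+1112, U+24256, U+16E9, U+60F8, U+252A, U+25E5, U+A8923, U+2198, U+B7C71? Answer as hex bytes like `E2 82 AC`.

U+1112: 3-byte form → E1 84 92.
U+24256: 4-byte form → F0 A4 89 96.
U+16E9: 3-byte form → E1 9B A9.
U+60F8: 3-byte form → E6 83 B8.
U+252A: 3-byte form → E2 94 AA.
U+25E5: 3-byte form → E2 97 A5.
U+A8923: 4-byte form → F2 A8 A4 A3.
U+2198: 3-byte form → E2 86 98.
U+B7C71: 4-byte form → F2 B7 B1 B1.
Concatenated (30 bytes): E1 84 92 F0 A4 89 96 E1 9B A9 E6 83 B8 E2 94 AA E2 97 A5 F2 A8 A4 A3 E2 86 98 F2 B7 B1 B1.

E1 84 92 F0 A4 89 96 E1 9B A9 E6 83 B8 E2 94 AA E2 97 A5 F2 A8 A4 A3 E2 86 98 F2 B7 B1 B1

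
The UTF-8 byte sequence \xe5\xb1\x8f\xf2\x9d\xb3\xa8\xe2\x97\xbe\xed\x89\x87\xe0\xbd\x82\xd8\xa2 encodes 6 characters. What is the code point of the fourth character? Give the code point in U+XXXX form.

U+D247

Offset 0: leading byte 0xE5 = 11100101 → 3-byte char #1 = E5 B1 8F.
Offset 3: leading byte 0xF2 = 11110010 → 4-byte char #2 = F2 9D B3 A8.
Offset 7: leading byte 0xE2 = 11100010 → 3-byte char #3 = E2 97 BE.
Offset 10: leading byte 0xED = 11101101 → 3-byte char #4 = ED 89 87.
Leading byte 0xED = 11101101 matches 1110xxxx → 3-byte sequence.
Byte 1: 0xED = 11101101, payload 1101 (4 bits).
Byte 2: 0x89 = 10001001 (10xxxxxx ✓), payload 001001.
Byte 3: 0x87 = 10000111 (10xxxxxx ✓), payload 000111.
Concatenate: 1101001001000111 = 0xD247 (16 bits → U+D247).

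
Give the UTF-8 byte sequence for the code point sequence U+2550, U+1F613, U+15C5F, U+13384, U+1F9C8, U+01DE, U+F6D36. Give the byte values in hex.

U+2550: 3-byte form → E2 95 90.
U+1F613: 4-byte form → F0 9F 98 93.
U+15C5F: 4-byte form → F0 95 B1 9F.
U+13384: 4-byte form → F0 93 8E 84.
U+1F9C8: 4-byte form → F0 9F A7 88.
U+01DE: 2-byte form → C7 9E.
U+F6D36: 4-byte form → F3 B6 B4 B6.
Concatenated (25 bytes): E2 95 90 F0 9F 98 93 F0 95 B1 9F F0 93 8E 84 F0 9F A7 88 C7 9E F3 B6 B4 B6.

E2 95 90 F0 9F 98 93 F0 95 B1 9F F0 93 8E 84 F0 9F A7 88 C7 9E F3 B6 B4 B6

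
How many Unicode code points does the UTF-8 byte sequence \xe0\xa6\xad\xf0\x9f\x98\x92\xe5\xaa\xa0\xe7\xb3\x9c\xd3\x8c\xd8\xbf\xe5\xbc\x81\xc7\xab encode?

8

Byte at offset 0: 0xE0 = 11100000 → 3-byte char (#1). Advance 3.
Byte at offset 3: 0xF0 = 11110000 → 4-byte char (#2). Advance 4.
Byte at offset 7: 0xE5 = 11100101 → 3-byte char (#3). Advance 3.
Byte at offset 10: 0xE7 = 11100111 → 3-byte char (#4). Advance 3.
Byte at offset 13: 0xD3 = 11010011 → 2-byte char (#5). Advance 2.
Byte at offset 15: 0xD8 = 11011000 → 2-byte char (#6). Advance 2.
Byte at offset 17: 0xE5 = 11100101 → 3-byte char (#7). Advance 3.
Byte at offset 20: 0xC7 = 11000111 → 2-byte char (#8). Advance 2.
Reached end at offset 22 after 8 code points.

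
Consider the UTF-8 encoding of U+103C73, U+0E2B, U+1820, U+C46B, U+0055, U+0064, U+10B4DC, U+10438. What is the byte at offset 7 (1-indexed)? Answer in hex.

0xAB

1-indexed offset 7 is 0-indexed offset 6.
U+103C73 → 4-byte form F4 83 B1 B3 at offsets 0–3.
U+0E2B → 3-byte form E0 B8 AB at offsets 4–6.
Offset 6 falls in char 2's range; it's byte 3 of E0 B8 AB = 0xAB.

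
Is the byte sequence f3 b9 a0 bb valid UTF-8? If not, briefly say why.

valid

Leading byte 0xF3 = 11110011 → 4-byte form.
Continuation bytes 0xB9=10111001, 0xA0=10100000, 0xBB=10111011 all match 10xxxxxx.
Decoded value 0xF983B is ≥ 0x10000 (shortest form) and not a surrogate.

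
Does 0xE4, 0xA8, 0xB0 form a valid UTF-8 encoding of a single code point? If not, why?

valid

Leading byte 0xE4 = 11100100 → 3-byte form.
Continuation bytes 0xA8=10101000, 0xB0=10110000 all match 10xxxxxx.
Decoded value 0x4A30 is ≥ 0x800 (shortest form) and not a surrogate.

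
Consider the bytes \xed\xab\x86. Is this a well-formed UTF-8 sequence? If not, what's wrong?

Structurally a 3-byte sequence; payload = 0xDAC6.
But 0xDAC6 is in U+D800–U+DFFF, the surrogate range. Surrogates are not Unicode scalar values and are forbidden in UTF-8.

invalid (encodes a surrogate (U+D800–U+DFFF))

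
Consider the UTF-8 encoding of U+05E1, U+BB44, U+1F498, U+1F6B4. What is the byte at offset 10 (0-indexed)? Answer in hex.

U+05E1 → 2-byte form D7 A1 at offsets 0–1.
U+BB44 → 3-byte form EB AD 84 at offsets 2–4.
U+1F498 → 4-byte form F0 9F 92 98 at offsets 5–8.
U+1F6B4 → 4-byte form F0 9F 9A B4 at offsets 9–12.
Offset 10 falls in char 4's range; it's byte 2 of F0 9F 9A B4 = 0x9F.

0x9F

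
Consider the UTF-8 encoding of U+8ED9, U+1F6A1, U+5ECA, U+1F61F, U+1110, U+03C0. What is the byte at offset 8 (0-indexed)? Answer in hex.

0xBB

U+8ED9 → 3-byte form E8 BB 99 at offsets 0–2.
U+1F6A1 → 4-byte form F0 9F 9A A1 at offsets 3–6.
U+5ECA → 3-byte form E5 BB 8A at offsets 7–9.
Offset 8 falls in char 3's range; it's byte 2 of E5 BB 8A = 0xBB.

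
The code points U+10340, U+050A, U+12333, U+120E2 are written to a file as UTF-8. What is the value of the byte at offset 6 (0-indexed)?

U+10340 → 4-byte form F0 90 8D 80 at offsets 0–3.
U+050A → 2-byte form D4 8A at offsets 4–5.
U+12333 → 4-byte form F0 92 8C B3 at offsets 6–9.
Offset 6 falls in char 3's range; it's byte 1 of F0 92 8C B3 = 0xF0.

0xF0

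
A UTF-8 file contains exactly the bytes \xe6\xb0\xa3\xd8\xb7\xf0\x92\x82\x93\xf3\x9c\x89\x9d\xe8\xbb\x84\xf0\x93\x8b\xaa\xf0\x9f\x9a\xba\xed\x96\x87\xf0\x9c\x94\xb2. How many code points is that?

9

Byte at offset 0: 0xE6 = 11100110 → 3-byte char (#1). Advance 3.
Byte at offset 3: 0xD8 = 11011000 → 2-byte char (#2). Advance 2.
Byte at offset 5: 0xF0 = 11110000 → 4-byte char (#3). Advance 4.
Byte at offset 9: 0xF3 = 11110011 → 4-byte char (#4). Advance 4.
Byte at offset 13: 0xE8 = 11101000 → 3-byte char (#5). Advance 3.
Byte at offset 16: 0xF0 = 11110000 → 4-byte char (#6). Advance 4.
Byte at offset 20: 0xF0 = 11110000 → 4-byte char (#7). Advance 4.
Byte at offset 24: 0xED = 11101101 → 3-byte char (#8). Advance 3.
Byte at offset 27: 0xF0 = 11110000 → 4-byte char (#9). Advance 4.
Reached end at offset 31 after 9 code points.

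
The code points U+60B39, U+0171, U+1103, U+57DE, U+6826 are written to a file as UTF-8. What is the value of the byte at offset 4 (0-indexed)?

U+60B39 → 4-byte form F1 A0 AC B9 at offsets 0–3.
U+0171 → 2-byte form C5 B1 at offsets 4–5.
Offset 4 falls in char 2's range; it's byte 1 of C5 B1 = 0xC5.

0xC5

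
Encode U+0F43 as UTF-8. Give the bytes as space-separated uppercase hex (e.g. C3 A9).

U+0F43 = 0xF43 = 3907 decimal. In range U+0800–U+FFFF → 3-byte form: 1110xxxx 10xxxxxx 10xxxxxx.
Binary (16 bits): 0000111101000011.
Split 4+6+6: 0000 | 111101 | 000011.
Byte 1: 11100000 = 0xE0.
Byte 2: 10111101 = 0xBD.
Byte 3: 10000011 = 0x83.

E0 BD 83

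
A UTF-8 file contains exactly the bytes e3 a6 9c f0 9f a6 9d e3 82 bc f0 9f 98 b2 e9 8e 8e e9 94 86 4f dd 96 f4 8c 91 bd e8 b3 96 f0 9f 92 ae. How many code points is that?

11

Byte at offset 0: 0xE3 = 11100011 → 3-byte char (#1). Advance 3.
Byte at offset 3: 0xF0 = 11110000 → 4-byte char (#2). Advance 4.
Byte at offset 7: 0xE3 = 11100011 → 3-byte char (#3). Advance 3.
Byte at offset 10: 0xF0 = 11110000 → 4-byte char (#4). Advance 4.
Byte at offset 14: 0xE9 = 11101001 → 3-byte char (#5). Advance 3.
Byte at offset 17: 0xE9 = 11101001 → 3-byte char (#6). Advance 3.
Byte at offset 20: 0x4F = 01001111 → 1-byte char (#7). Advance 1.
Byte at offset 21: 0xDD = 11011101 → 2-byte char (#8). Advance 2.
Byte at offset 23: 0xF4 = 11110100 → 4-byte char (#9). Advance 4.
Byte at offset 27: 0xE8 = 11101000 → 3-byte char (#10). Advance 3.
Byte at offset 30: 0xF0 = 11110000 → 4-byte char (#11). Advance 4.
Reached end at offset 34 after 11 code points.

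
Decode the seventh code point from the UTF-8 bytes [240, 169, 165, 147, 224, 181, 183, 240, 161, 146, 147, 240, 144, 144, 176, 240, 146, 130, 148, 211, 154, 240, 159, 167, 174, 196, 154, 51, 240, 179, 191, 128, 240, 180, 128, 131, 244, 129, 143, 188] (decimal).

U+1F9EE

Offset 0: leading byte 0xF0 = 11110000 → 4-byte char #1 = F0 A9 A5 93.
Offset 4: leading byte 0xE0 = 11100000 → 3-byte char #2 = E0 B5 B7.
Offset 7: leading byte 0xF0 = 11110000 → 4-byte char #3 = F0 A1 92 93.
Offset 11: leading byte 0xF0 = 11110000 → 4-byte char #4 = F0 90 90 B0.
Offset 15: leading byte 0xF0 = 11110000 → 4-byte char #5 = F0 92 82 94.
Offset 19: leading byte 0xD3 = 11010011 → 2-byte char #6 = D3 9A.
Offset 21: leading byte 0xF0 = 11110000 → 4-byte char #7 = F0 9F A7 AE.
Leading byte 0xF0 = 11110000 matches 11110xxx → 4-byte sequence.
Byte 1: 0xF0 = 11110000, payload 000 (3 bits).
Byte 2: 0x9F = 10011111 (10xxxxxx ✓), payload 011111.
Byte 3: 0xA7 = 10100111 (10xxxxxx ✓), payload 100111.
Byte 4: 0xAE = 10101110 (10xxxxxx ✓), payload 101110.
Concatenate: 000011111100111101110 = 0x1F9EE (21 bits → U+1F9EE).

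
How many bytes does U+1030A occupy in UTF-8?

4

U+1030A = 0x1030A. UTF-8 uses 1 byte below 0x80, 2 below 0x800, 3 below 0x10000, 4 up to 0x10FFFF. 0x1030A is in U+10000–U+10FFFF → 4 bytes.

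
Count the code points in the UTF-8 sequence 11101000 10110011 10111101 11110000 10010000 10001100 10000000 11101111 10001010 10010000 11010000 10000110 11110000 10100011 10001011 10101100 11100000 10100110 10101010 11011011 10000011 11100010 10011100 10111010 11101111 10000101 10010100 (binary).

Byte at offset 0: 0xE8 = 11101000 → 3-byte char (#1). Advance 3.
Byte at offset 3: 0xF0 = 11110000 → 4-byte char (#2). Advance 4.
Byte at offset 7: 0xEF = 11101111 → 3-byte char (#3). Advance 3.
Byte at offset 10: 0xD0 = 11010000 → 2-byte char (#4). Advance 2.
Byte at offset 12: 0xF0 = 11110000 → 4-byte char (#5). Advance 4.
Byte at offset 16: 0xE0 = 11100000 → 3-byte char (#6). Advance 3.
Byte at offset 19: 0xDB = 11011011 → 2-byte char (#7). Advance 2.
Byte at offset 21: 0xE2 = 11100010 → 3-byte char (#8). Advance 3.
Byte at offset 24: 0xEF = 11101111 → 3-byte char (#9). Advance 3.
Reached end at offset 27 after 9 code points.

9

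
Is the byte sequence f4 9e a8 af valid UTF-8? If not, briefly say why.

invalid (encodes a value above U+10FFFF)

Leading byte 0xF4 = 11110100 → 4-byte form.
Payload = 0x11EA2F, which exceeds U+10FFFF, the maximum Unicode code point. (Leading bytes F5–FF, or F4 followed by ≥ 0x90, are invalid.)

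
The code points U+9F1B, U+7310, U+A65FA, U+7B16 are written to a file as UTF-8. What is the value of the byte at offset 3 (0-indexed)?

0xE7

U+9F1B → 3-byte form E9 BC 9B at offsets 0–2.
U+7310 → 3-byte form E7 8C 90 at offsets 3–5.
Offset 3 falls in char 2's range; it's byte 1 of E7 8C 90 = 0xE7.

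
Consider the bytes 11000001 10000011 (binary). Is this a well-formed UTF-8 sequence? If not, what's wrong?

invalid (overlong encoding)

Leading byte 0xC1 = 11000001 → 2-byte form.
Continuation bytes all match 10xxxxxx. Payload decodes to 0x43.
But 0x43 < 0x80, the minimum for a 2-byte sequence — this is an overlong encoding.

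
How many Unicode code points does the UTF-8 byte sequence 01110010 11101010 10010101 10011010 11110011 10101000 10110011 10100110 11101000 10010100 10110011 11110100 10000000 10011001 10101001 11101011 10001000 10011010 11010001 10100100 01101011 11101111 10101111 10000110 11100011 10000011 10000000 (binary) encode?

Byte at offset 0: 0x72 = 01110010 → 1-byte char (#1). Advance 1.
Byte at offset 1: 0xEA = 11101010 → 3-byte char (#2). Advance 3.
Byte at offset 4: 0xF3 = 11110011 → 4-byte char (#3). Advance 4.
Byte at offset 8: 0xE8 = 11101000 → 3-byte char (#4). Advance 3.
Byte at offset 11: 0xF4 = 11110100 → 4-byte char (#5). Advance 4.
Byte at offset 15: 0xEB = 11101011 → 3-byte char (#6). Advance 3.
Byte at offset 18: 0xD1 = 11010001 → 2-byte char (#7). Advance 2.
Byte at offset 20: 0x6B = 01101011 → 1-byte char (#8). Advance 1.
Byte at offset 21: 0xEF = 11101111 → 3-byte char (#9). Advance 3.
Byte at offset 24: 0xE3 = 11100011 → 3-byte char (#10). Advance 3.
Reached end at offset 27 after 10 code points.

10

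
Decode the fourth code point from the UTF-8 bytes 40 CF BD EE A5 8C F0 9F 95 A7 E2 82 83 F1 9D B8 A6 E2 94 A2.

Offset 0: leading byte 0x40 = 01000000 → 1-byte char #1 = 40.
Offset 1: leading byte 0xCF = 11001111 → 2-byte char #2 = CF BD.
Offset 3: leading byte 0xEE = 11101110 → 3-byte char #3 = EE A5 8C.
Offset 6: leading byte 0xF0 = 11110000 → 4-byte char #4 = F0 9F 95 A7.
Leading byte 0xF0 = 11110000 matches 11110xxx → 4-byte sequence.
Byte 1: 0xF0 = 11110000, payload 000 (3 bits).
Byte 2: 0x9F = 10011111 (10xxxxxx ✓), payload 011111.
Byte 3: 0x95 = 10010101 (10xxxxxx ✓), payload 010101.
Byte 4: 0xA7 = 10100111 (10xxxxxx ✓), payload 100111.
Concatenate: 000011111010101100111 = 0x1F567 (21 bits → U+1F567).

U+1F567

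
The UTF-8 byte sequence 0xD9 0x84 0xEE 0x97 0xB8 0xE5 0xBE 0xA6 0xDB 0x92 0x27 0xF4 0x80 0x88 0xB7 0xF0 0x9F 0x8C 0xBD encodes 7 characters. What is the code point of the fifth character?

Offset 0: leading byte 0xD9 = 11011001 → 2-byte char #1 = D9 84.
Offset 2: leading byte 0xEE = 11101110 → 3-byte char #2 = EE 97 B8.
Offset 5: leading byte 0xE5 = 11100101 → 3-byte char #3 = E5 BE A6.
Offset 8: leading byte 0xDB = 11011011 → 2-byte char #4 = DB 92.
Offset 10: leading byte 0x27 = 00100111 → 1-byte char #5 = 27.
Leading byte 0x27 = 00100111 matches 0xxxxxxx → 1-byte sequence.
Byte 1: 0x27 = 00100111, payload 0100111 (7 bits).
Concatenate: 0100111 = 0x27 (7 bits → U+0027).

U+0027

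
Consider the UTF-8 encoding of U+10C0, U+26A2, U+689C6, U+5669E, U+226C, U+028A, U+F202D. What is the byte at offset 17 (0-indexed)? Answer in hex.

0xCA

U+10C0 → 3-byte form E1 83 80 at offsets 0–2.
U+26A2 → 3-byte form E2 9A A2 at offsets 3–5.
U+689C6 → 4-byte form F1 A8 A7 86 at offsets 6–9.
U+5669E → 4-byte form F1 96 9A 9E at offsets 10–13.
U+226C → 3-byte form E2 89 AC at offsets 14–16.
U+028A → 2-byte form CA 8A at offsets 17–18.
Offset 17 falls in char 6's range; it's byte 1 of CA 8A = 0xCA.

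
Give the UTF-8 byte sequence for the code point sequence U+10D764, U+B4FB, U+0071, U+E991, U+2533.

F4 8D 9D A4 EB 93 BB 71 EE A6 91 E2 94 B3

U+10D764: 4-byte form → F4 8D 9D A4.
U+B4FB: 3-byte form → EB 93 BB.
U+0071: 1-byte form → 71.
U+E991: 3-byte form → EE A6 91.
U+2533: 3-byte form → E2 94 B3.
Concatenated (14 bytes): F4 8D 9D A4 EB 93 BB 71 EE A6 91 E2 94 B3.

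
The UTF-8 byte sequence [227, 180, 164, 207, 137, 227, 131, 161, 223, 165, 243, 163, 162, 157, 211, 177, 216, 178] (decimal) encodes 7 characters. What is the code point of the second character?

U+03C9

Offset 0: leading byte 0xE3 = 11100011 → 3-byte char #1 = E3 B4 A4.
Offset 3: leading byte 0xCF = 11001111 → 2-byte char #2 = CF 89.
Leading byte 0xCF = 11001111 matches 110xxxxx → 2-byte sequence.
Byte 1: 0xCF = 11001111, payload 01111 (5 bits).
Byte 2: 0x89 = 10001001 (10xxxxxx ✓), payload 001001.
Concatenate: 01111001001 = 0x3C9 (11 bits → U+03C9).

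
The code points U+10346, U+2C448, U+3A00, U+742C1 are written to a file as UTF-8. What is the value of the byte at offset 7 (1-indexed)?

0x91

1-indexed offset 7 is 0-indexed offset 6.
U+10346 → 4-byte form F0 90 8D 86 at offsets 0–3.
U+2C448 → 4-byte form F0 AC 91 88 at offsets 4–7.
Offset 6 falls in char 2's range; it's byte 3 of F0 AC 91 88 = 0x91.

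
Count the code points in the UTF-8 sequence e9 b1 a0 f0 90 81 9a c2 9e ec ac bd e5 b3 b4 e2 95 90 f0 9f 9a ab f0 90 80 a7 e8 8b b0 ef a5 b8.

10

Byte at offset 0: 0xE9 = 11101001 → 3-byte char (#1). Advance 3.
Byte at offset 3: 0xF0 = 11110000 → 4-byte char (#2). Advance 4.
Byte at offset 7: 0xC2 = 11000010 → 2-byte char (#3). Advance 2.
Byte at offset 9: 0xEC = 11101100 → 3-byte char (#4). Advance 3.
Byte at offset 12: 0xE5 = 11100101 → 3-byte char (#5). Advance 3.
Byte at offset 15: 0xE2 = 11100010 → 3-byte char (#6). Advance 3.
Byte at offset 18: 0xF0 = 11110000 → 4-byte char (#7). Advance 4.
Byte at offset 22: 0xF0 = 11110000 → 4-byte char (#8). Advance 4.
Byte at offset 26: 0xE8 = 11101000 → 3-byte char (#9). Advance 3.
Byte at offset 29: 0xEF = 11101111 → 3-byte char (#10). Advance 3.
Reached end at offset 32 after 10 code points.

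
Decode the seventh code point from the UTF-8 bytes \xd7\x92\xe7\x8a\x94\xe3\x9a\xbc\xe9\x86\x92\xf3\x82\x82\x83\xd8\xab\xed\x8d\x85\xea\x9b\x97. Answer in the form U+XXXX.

U+D345

Offset 0: leading byte 0xD7 = 11010111 → 2-byte char #1 = D7 92.
Offset 2: leading byte 0xE7 = 11100111 → 3-byte char #2 = E7 8A 94.
Offset 5: leading byte 0xE3 = 11100011 → 3-byte char #3 = E3 9A BC.
Offset 8: leading byte 0xE9 = 11101001 → 3-byte char #4 = E9 86 92.
Offset 11: leading byte 0xF3 = 11110011 → 4-byte char #5 = F3 82 82 83.
Offset 15: leading byte 0xD8 = 11011000 → 2-byte char #6 = D8 AB.
Offset 17: leading byte 0xED = 11101101 → 3-byte char #7 = ED 8D 85.
Leading byte 0xED = 11101101 matches 1110xxxx → 3-byte sequence.
Byte 1: 0xED = 11101101, payload 1101 (4 bits).
Byte 2: 0x8D = 10001101 (10xxxxxx ✓), payload 001101.
Byte 3: 0x85 = 10000101 (10xxxxxx ✓), payload 000101.
Concatenate: 1101001101000101 = 0xD345 (16 bits → U+D345).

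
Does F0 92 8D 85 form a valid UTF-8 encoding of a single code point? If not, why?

valid

Leading byte 0xF0 = 11110000 → 4-byte form.
Continuation bytes 0x92=10010010, 0x8D=10001101, 0x85=10000101 all match 10xxxxxx.
Decoded value 0x12345 is ≥ 0x10000 (shortest form) and not a surrogate.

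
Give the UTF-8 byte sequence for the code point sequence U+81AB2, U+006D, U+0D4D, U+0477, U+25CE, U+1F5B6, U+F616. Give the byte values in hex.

F2 81 AA B2 6D E0 B5 8D D1 B7 E2 97 8E F0 9F 96 B6 EF 98 96

U+81AB2: 4-byte form → F2 81 AA B2.
U+006D: 1-byte form → 6D.
U+0D4D: 3-byte form → E0 B5 8D.
U+0477: 2-byte form → D1 B7.
U+25CE: 3-byte form → E2 97 8E.
U+1F5B6: 4-byte form → F0 9F 96 B6.
U+F616: 3-byte form → EF 98 96.
Concatenated (20 bytes): F2 81 AA B2 6D E0 B5 8D D1 B7 E2 97 8E F0 9F 96 B6 EF 98 96.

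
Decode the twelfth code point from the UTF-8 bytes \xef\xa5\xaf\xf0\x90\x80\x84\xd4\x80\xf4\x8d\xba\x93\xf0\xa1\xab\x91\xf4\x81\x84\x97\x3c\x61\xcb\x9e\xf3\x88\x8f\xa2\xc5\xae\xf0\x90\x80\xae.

Offset 0: leading byte 0xEF = 11101111 → 3-byte char #1 = EF A5 AF.
Offset 3: leading byte 0xF0 = 11110000 → 4-byte char #2 = F0 90 80 84.
Offset 7: leading byte 0xD4 = 11010100 → 2-byte char #3 = D4 80.
Offset 9: leading byte 0xF4 = 11110100 → 4-byte char #4 = F4 8D BA 93.
Offset 13: leading byte 0xF0 = 11110000 → 4-byte char #5 = F0 A1 AB 91.
Offset 17: leading byte 0xF4 = 11110100 → 4-byte char #6 = F4 81 84 97.
Offset 21: leading byte 0x3C = 00111100 → 1-byte char #7 = 3C.
Offset 22: leading byte 0x61 = 01100001 → 1-byte char #8 = 61.
Offset 23: leading byte 0xCB = 11001011 → 2-byte char #9 = CB 9E.
Offset 25: leading byte 0xF3 = 11110011 → 4-byte char #10 = F3 88 8F A2.
Offset 29: leading byte 0xC5 = 11000101 → 2-byte char #11 = C5 AE.
Offset 31: leading byte 0xF0 = 11110000 → 4-byte char #12 = F0 90 80 AE.
Leading byte 0xF0 = 11110000 matches 11110xxx → 4-byte sequence.
Byte 1: 0xF0 = 11110000, payload 000 (3 bits).
Byte 2: 0x90 = 10010000 (10xxxxxx ✓), payload 010000.
Byte 3: 0x80 = 10000000 (10xxxxxx ✓), payload 000000.
Byte 4: 0xAE = 10101110 (10xxxxxx ✓), payload 101110.
Concatenate: 000010000000000101110 = 0x1002E (21 bits → U+1002E).

U+1002E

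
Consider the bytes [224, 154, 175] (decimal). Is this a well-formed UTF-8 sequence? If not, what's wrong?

invalid (overlong encoding)

Leading byte 0xE0 = 11100000 → 3-byte form.
Continuation bytes all match 10xxxxxx. Payload decodes to 0x6AF.
But 0x6AF < 0x800, the minimum for a 3-byte sequence — this is an overlong encoding.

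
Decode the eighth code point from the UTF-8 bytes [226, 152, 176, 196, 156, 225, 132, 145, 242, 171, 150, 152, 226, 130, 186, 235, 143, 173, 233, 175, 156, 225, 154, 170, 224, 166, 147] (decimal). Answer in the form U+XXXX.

Offset 0: leading byte 0xE2 = 11100010 → 3-byte char #1 = E2 98 B0.
Offset 3: leading byte 0xC4 = 11000100 → 2-byte char #2 = C4 9C.
Offset 5: leading byte 0xE1 = 11100001 → 3-byte char #3 = E1 84 91.
Offset 8: leading byte 0xF2 = 11110010 → 4-byte char #4 = F2 AB 96 98.
Offset 12: leading byte 0xE2 = 11100010 → 3-byte char #5 = E2 82 BA.
Offset 15: leading byte 0xEB = 11101011 → 3-byte char #6 = EB 8F AD.
Offset 18: leading byte 0xE9 = 11101001 → 3-byte char #7 = E9 AF 9C.
Offset 21: leading byte 0xE1 = 11100001 → 3-byte char #8 = E1 9A AA.
Leading byte 0xE1 = 11100001 matches 1110xxxx → 3-byte sequence.
Byte 1: 0xE1 = 11100001, payload 0001 (4 bits).
Byte 2: 0x9A = 10011010 (10xxxxxx ✓), payload 011010.
Byte 3: 0xAA = 10101010 (10xxxxxx ✓), payload 101010.
Concatenate: 0001011010101010 = 0x16AA (16 bits → U+16AA).

U+16AA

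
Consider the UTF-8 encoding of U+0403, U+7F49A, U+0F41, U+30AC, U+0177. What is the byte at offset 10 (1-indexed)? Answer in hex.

0xE3

1-indexed offset 10 is 0-indexed offset 9.
U+0403 → 2-byte form D0 83 at offsets 0–1.
U+7F49A → 4-byte form F1 BF 92 9A at offsets 2–5.
U+0F41 → 3-byte form E0 BD 81 at offsets 6–8.
U+30AC → 3-byte form E3 82 AC at offsets 9–11.
Offset 9 falls in char 4's range; it's byte 1 of E3 82 AC = 0xE3.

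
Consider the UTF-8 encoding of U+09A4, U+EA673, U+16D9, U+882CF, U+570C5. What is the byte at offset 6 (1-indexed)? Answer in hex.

1-indexed offset 6 is 0-indexed offset 5.
U+09A4 → 3-byte form E0 A6 A4 at offsets 0–2.
U+EA673 → 4-byte form F3 AA 99 B3 at offsets 3–6.
Offset 5 falls in char 2's range; it's byte 3 of F3 AA 99 B3 = 0x99.

0x99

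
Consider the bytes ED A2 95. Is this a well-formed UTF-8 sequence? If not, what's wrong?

Structurally a 3-byte sequence; payload = 0xD895.
But 0xD895 is in U+D800–U+DFFF, the surrogate range. Surrogates are not Unicode scalar values and are forbidden in UTF-8.

invalid (encodes a surrogate (U+D800–U+DFFF))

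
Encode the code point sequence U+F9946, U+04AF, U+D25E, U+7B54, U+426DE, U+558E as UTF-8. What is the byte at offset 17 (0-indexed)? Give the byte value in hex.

0x96

U+F9946 → 4-byte form F3 B9 A5 86 at offsets 0–3.
U+04AF → 2-byte form D2 AF at offsets 4–5.
U+D25E → 3-byte form ED 89 9E at offsets 6–8.
U+7B54 → 3-byte form E7 AD 94 at offsets 9–11.
U+426DE → 4-byte form F1 82 9B 9E at offsets 12–15.
U+558E → 3-byte form E5 96 8E at offsets 16–18.
Offset 17 falls in char 6's range; it's byte 2 of E5 96 8E = 0x96.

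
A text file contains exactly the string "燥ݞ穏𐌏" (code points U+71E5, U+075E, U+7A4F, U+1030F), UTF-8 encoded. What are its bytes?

E7 87 A5 DD 9E E7 A9 8F F0 90 8C 8F

U+71E5: 3-byte form → E7 87 A5.
U+075E: 2-byte form → DD 9E.
U+7A4F: 3-byte form → E7 A9 8F.
U+1030F: 4-byte form → F0 90 8C 8F.
Concatenated (12 bytes): E7 87 A5 DD 9E E7 A9 8F F0 90 8C 8F.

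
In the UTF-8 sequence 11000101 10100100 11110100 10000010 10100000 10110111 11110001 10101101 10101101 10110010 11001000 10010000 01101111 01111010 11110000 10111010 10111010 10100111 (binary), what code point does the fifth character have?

Offset 0: leading byte 0xC5 = 11000101 → 2-byte char #1 = C5 A4.
Offset 2: leading byte 0xF4 = 11110100 → 4-byte char #2 = F4 82 A0 B7.
Offset 6: leading byte 0xF1 = 11110001 → 4-byte char #3 = F1 AD AD B2.
Offset 10: leading byte 0xC8 = 11001000 → 2-byte char #4 = C8 90.
Offset 12: leading byte 0x6F = 01101111 → 1-byte char #5 = 6F.
Leading byte 0x6F = 01101111 matches 0xxxxxxx → 1-byte sequence.
Byte 1: 0x6F = 01101111, payload 1101111 (7 bits).
Concatenate: 1101111 = 0x6F (7 bits → U+006F).

U+006F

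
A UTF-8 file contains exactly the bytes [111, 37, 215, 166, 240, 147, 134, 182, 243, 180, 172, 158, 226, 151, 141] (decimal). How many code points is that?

6

Byte at offset 0: 0x6F = 01101111 → 1-byte char (#1). Advance 1.
Byte at offset 1: 0x25 = 00100101 → 1-byte char (#2). Advance 1.
Byte at offset 2: 0xD7 = 11010111 → 2-byte char (#3). Advance 2.
Byte at offset 4: 0xF0 = 11110000 → 4-byte char (#4). Advance 4.
Byte at offset 8: 0xF3 = 11110011 → 4-byte char (#5). Advance 4.
Byte at offset 12: 0xE2 = 11100010 → 3-byte char (#6). Advance 3.
Reached end at offset 15 after 6 code points.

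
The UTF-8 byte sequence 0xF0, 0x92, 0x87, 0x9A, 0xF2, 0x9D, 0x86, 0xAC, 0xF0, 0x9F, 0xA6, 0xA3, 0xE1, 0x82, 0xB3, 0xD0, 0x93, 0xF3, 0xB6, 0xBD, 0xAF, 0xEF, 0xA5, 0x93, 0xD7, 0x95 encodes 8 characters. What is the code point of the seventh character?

Offset 0: leading byte 0xF0 = 11110000 → 4-byte char #1 = F0 92 87 9A.
Offset 4: leading byte 0xF2 = 11110010 → 4-byte char #2 = F2 9D 86 AC.
Offset 8: leading byte 0xF0 = 11110000 → 4-byte char #3 = F0 9F A6 A3.
Offset 12: leading byte 0xE1 = 11100001 → 3-byte char #4 = E1 82 B3.
Offset 15: leading byte 0xD0 = 11010000 → 2-byte char #5 = D0 93.
Offset 17: leading byte 0xF3 = 11110011 → 4-byte char #6 = F3 B6 BD AF.
Offset 21: leading byte 0xEF = 11101111 → 3-byte char #7 = EF A5 93.
Leading byte 0xEF = 11101111 matches 1110xxxx → 3-byte sequence.
Byte 1: 0xEF = 11101111, payload 1111 (4 bits).
Byte 2: 0xA5 = 10100101 (10xxxxxx ✓), payload 100101.
Byte 3: 0x93 = 10010011 (10xxxxxx ✓), payload 010011.
Concatenate: 1111100101010011 = 0xF953 (16 bits → U+F953).

U+F953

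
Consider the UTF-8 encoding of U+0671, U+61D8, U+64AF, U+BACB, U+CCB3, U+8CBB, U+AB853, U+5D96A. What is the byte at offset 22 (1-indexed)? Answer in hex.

1-indexed offset 22 is 0-indexed offset 21.
U+0671 → 2-byte form D9 B1 at offsets 0–1.
U+61D8 → 3-byte form E6 87 98 at offsets 2–4.
U+64AF → 3-byte form E6 92 AF at offsets 5–7.
U+BACB → 3-byte form EB AB 8B at offsets 8–10.
U+CCB3 → 3-byte form EC B2 B3 at offsets 11–13.
U+8CBB → 3-byte form E8 B2 BB at offsets 14–16.
U+AB853 → 4-byte form F2 AB A1 93 at offsets 17–20.
U+5D96A → 4-byte form F1 9D A5 AA at offsets 21–24.
Offset 21 falls in char 8's range; it's byte 1 of F1 9D A5 AA = 0xF1.

0xF1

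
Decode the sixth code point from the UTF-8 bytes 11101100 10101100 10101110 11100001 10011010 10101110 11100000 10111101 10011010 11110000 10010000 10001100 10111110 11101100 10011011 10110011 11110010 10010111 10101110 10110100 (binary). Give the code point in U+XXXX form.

Offset 0: leading byte 0xEC = 11101100 → 3-byte char #1 = EC AC AE.
Offset 3: leading byte 0xE1 = 11100001 → 3-byte char #2 = E1 9A AE.
Offset 6: leading byte 0xE0 = 11100000 → 3-byte char #3 = E0 BD 9A.
Offset 9: leading byte 0xF0 = 11110000 → 4-byte char #4 = F0 90 8C BE.
Offset 13: leading byte 0xEC = 11101100 → 3-byte char #5 = EC 9B B3.
Offset 16: leading byte 0xF2 = 11110010 → 4-byte char #6 = F2 97 AE B4.
Leading byte 0xF2 = 11110010 matches 11110xxx → 4-byte sequence.
Byte 1: 0xF2 = 11110010, payload 010 (3 bits).
Byte 2: 0x97 = 10010111 (10xxxxxx ✓), payload 010111.
Byte 3: 0xAE = 10101110 (10xxxxxx ✓), payload 101110.
Byte 4: 0xB4 = 10110100 (10xxxxxx ✓), payload 110100.
Concatenate: 010010111101110110100 = 0x97BB4 (21 bits → U+97BB4).

U+97BB4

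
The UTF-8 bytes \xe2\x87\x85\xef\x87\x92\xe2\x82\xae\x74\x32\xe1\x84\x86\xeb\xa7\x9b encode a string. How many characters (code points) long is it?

7

Byte at offset 0: 0xE2 = 11100010 → 3-byte char (#1). Advance 3.
Byte at offset 3: 0xEF = 11101111 → 3-byte char (#2). Advance 3.
Byte at offset 6: 0xE2 = 11100010 → 3-byte char (#3). Advance 3.
Byte at offset 9: 0x74 = 01110100 → 1-byte char (#4). Advance 1.
Byte at offset 10: 0x32 = 00110010 → 1-byte char (#5). Advance 1.
Byte at offset 11: 0xE1 = 11100001 → 3-byte char (#6). Advance 3.
Byte at offset 14: 0xEB = 11101011 → 3-byte char (#7). Advance 3.
Reached end at offset 17 after 7 code points.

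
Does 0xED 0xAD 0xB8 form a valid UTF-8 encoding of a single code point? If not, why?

invalid (encodes a surrogate (U+D800–U+DFFF))

Structurally a 3-byte sequence; payload = 0xDB78.
But 0xDB78 is in U+D800–U+DFFF, the surrogate range. Surrogates are not Unicode scalar values and are forbidden in UTF-8.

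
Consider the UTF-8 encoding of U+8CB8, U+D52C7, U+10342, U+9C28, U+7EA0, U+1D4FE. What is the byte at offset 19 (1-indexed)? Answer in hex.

1-indexed offset 19 is 0-indexed offset 18.
U+8CB8 → 3-byte form E8 B2 B8 at offsets 0–2.
U+D52C7 → 4-byte form F3 95 8B 87 at offsets 3–6.
U+10342 → 4-byte form F0 90 8D 82 at offsets 7–10.
U+9C28 → 3-byte form E9 B0 A8 at offsets 11–13.
U+7EA0 → 3-byte form E7 BA A0 at offsets 14–16.
U+1D4FE → 4-byte form F0 9D 93 BE at offsets 17–20.
Offset 18 falls in char 6's range; it's byte 2 of F0 9D 93 BE = 0x9D.

0x9D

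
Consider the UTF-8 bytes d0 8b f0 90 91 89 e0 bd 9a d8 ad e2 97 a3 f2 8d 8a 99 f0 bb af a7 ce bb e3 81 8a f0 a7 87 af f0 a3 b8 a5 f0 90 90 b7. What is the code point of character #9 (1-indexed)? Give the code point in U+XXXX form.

U+304A

Offset 0: leading byte 0xD0 = 11010000 → 2-byte char #1 = D0 8B.
Offset 2: leading byte 0xF0 = 11110000 → 4-byte char #2 = F0 90 91 89.
Offset 6: leading byte 0xE0 = 11100000 → 3-byte char #3 = E0 BD 9A.
Offset 9: leading byte 0xD8 = 11011000 → 2-byte char #4 = D8 AD.
Offset 11: leading byte 0xE2 = 11100010 → 3-byte char #5 = E2 97 A3.
Offset 14: leading byte 0xF2 = 11110010 → 4-byte char #6 = F2 8D 8A 99.
Offset 18: leading byte 0xF0 = 11110000 → 4-byte char #7 = F0 BB AF A7.
Offset 22: leading byte 0xCE = 11001110 → 2-byte char #8 = CE BB.
Offset 24: leading byte 0xE3 = 11100011 → 3-byte char #9 = E3 81 8A.
Leading byte 0xE3 = 11100011 matches 1110xxxx → 3-byte sequence.
Byte 1: 0xE3 = 11100011, payload 0011 (4 bits).
Byte 2: 0x81 = 10000001 (10xxxxxx ✓), payload 000001.
Byte 3: 0x8A = 10001010 (10xxxxxx ✓), payload 001010.
Concatenate: 0011000001001010 = 0x304A (16 bits → U+304A).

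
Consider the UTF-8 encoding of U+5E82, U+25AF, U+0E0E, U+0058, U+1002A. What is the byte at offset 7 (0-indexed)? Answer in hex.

0xB8

U+5E82 → 3-byte form E5 BA 82 at offsets 0–2.
U+25AF → 3-byte form E2 96 AF at offsets 3–5.
U+0E0E → 3-byte form E0 B8 8E at offsets 6–8.
Offset 7 falls in char 3's range; it's byte 2 of E0 B8 8E = 0xB8.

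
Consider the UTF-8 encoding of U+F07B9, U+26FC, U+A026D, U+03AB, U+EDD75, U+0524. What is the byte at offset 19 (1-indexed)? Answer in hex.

1-indexed offset 19 is 0-indexed offset 18.
U+F07B9 → 4-byte form F3 B0 9E B9 at offsets 0–3.
U+26FC → 3-byte form E2 9B BC at offsets 4–6.
U+A026D → 4-byte form F2 A0 89 AD at offsets 7–10.
U+03AB → 2-byte form CE AB at offsets 11–12.
U+EDD75 → 4-byte form F3 AD B5 B5 at offsets 13–16.
U+0524 → 2-byte form D4 A4 at offsets 17–18.
Offset 18 falls in char 6's range; it's byte 2 of D4 A4 = 0xA4.

0xA4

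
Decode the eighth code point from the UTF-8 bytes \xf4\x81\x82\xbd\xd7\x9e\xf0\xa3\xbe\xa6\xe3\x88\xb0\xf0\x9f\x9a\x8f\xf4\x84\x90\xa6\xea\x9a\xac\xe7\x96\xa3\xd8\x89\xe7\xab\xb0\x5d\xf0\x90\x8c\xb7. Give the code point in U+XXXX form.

Offset 0: leading byte 0xF4 = 11110100 → 4-byte char #1 = F4 81 82 BD.
Offset 4: leading byte 0xD7 = 11010111 → 2-byte char #2 = D7 9E.
Offset 6: leading byte 0xF0 = 11110000 → 4-byte char #3 = F0 A3 BE A6.
Offset 10: leading byte 0xE3 = 11100011 → 3-byte char #4 = E3 88 B0.
Offset 13: leading byte 0xF0 = 11110000 → 4-byte char #5 = F0 9F 9A 8F.
Offset 17: leading byte 0xF4 = 11110100 → 4-byte char #6 = F4 84 90 A6.
Offset 21: leading byte 0xEA = 11101010 → 3-byte char #7 = EA 9A AC.
Offset 24: leading byte 0xE7 = 11100111 → 3-byte char #8 = E7 96 A3.
Leading byte 0xE7 = 11100111 matches 1110xxxx → 3-byte sequence.
Byte 1: 0xE7 = 11100111, payload 0111 (4 bits).
Byte 2: 0x96 = 10010110 (10xxxxxx ✓), payload 010110.
Byte 3: 0xA3 = 10100011 (10xxxxxx ✓), payload 100011.
Concatenate: 0111010110100011 = 0x75A3 (16 bits → U+75A3).

U+75A3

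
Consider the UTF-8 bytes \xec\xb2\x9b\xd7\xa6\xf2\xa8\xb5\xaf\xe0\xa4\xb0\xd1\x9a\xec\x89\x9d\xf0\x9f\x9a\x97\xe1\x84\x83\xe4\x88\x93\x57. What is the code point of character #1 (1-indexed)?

U+CC9B

Offset 0: leading byte 0xEC = 11101100 → 3-byte char #1 = EC B2 9B.
Leading byte 0xEC = 11101100 matches 1110xxxx → 3-byte sequence.
Byte 1: 0xEC = 11101100, payload 1100 (4 bits).
Byte 2: 0xB2 = 10110010 (10xxxxxx ✓), payload 110010.
Byte 3: 0x9B = 10011011 (10xxxxxx ✓), payload 011011.
Concatenate: 1100110010011011 = 0xCC9B (16 bits → U+CC9B).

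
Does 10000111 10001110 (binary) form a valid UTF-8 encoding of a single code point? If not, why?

Byte 0x87 = 10000111 has the form 10xxxxxx — a continuation byte — but there is no preceding leading byte.

invalid (continuation byte with no leading byte)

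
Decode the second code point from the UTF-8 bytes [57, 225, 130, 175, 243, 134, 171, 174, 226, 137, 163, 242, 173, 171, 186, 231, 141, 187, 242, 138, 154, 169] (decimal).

Offset 0: leading byte 0x39 = 00111001 → 1-byte char #1 = 39.
Offset 1: leading byte 0xE1 = 11100001 → 3-byte char #2 = E1 82 AF.
Leading byte 0xE1 = 11100001 matches 1110xxxx → 3-byte sequence.
Byte 1: 0xE1 = 11100001, payload 0001 (4 bits).
Byte 2: 0x82 = 10000010 (10xxxxxx ✓), payload 000010.
Byte 3: 0xAF = 10101111 (10xxxxxx ✓), payload 101111.
Concatenate: 0001000010101111 = 0x10AF (16 bits → U+10AF).

U+10AF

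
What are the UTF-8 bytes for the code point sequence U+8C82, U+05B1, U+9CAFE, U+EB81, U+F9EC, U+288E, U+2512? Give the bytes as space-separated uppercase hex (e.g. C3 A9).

E8 B2 82 D6 B1 F2 9C AB BE EE AE 81 EF A7 AC E2 A2 8E E2 94 92

U+8C82: 3-byte form → E8 B2 82.
U+05B1: 2-byte form → D6 B1.
U+9CAFE: 4-byte form → F2 9C AB BE.
U+EB81: 3-byte form → EE AE 81.
U+F9EC: 3-byte form → EF A7 AC.
U+288E: 3-byte form → E2 A2 8E.
U+2512: 3-byte form → E2 94 92.
Concatenated (21 bytes): E8 B2 82 D6 B1 F2 9C AB BE EE AE 81 EF A7 AC E2 A2 8E E2 94 92.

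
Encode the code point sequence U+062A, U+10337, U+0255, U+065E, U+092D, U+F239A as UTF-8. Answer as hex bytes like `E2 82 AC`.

D8 AA F0 90 8C B7 C9 95 D9 9E E0 A4 AD F3 B2 8E 9A

U+062A: 2-byte form → D8 AA.
U+10337: 4-byte form → F0 90 8C B7.
U+0255: 2-byte form → C9 95.
U+065E: 2-byte form → D9 9E.
U+092D: 3-byte form → E0 A4 AD.
U+F239A: 4-byte form → F3 B2 8E 9A.
Concatenated (17 bytes): D8 AA F0 90 8C B7 C9 95 D9 9E E0 A4 AD F3 B2 8E 9A.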